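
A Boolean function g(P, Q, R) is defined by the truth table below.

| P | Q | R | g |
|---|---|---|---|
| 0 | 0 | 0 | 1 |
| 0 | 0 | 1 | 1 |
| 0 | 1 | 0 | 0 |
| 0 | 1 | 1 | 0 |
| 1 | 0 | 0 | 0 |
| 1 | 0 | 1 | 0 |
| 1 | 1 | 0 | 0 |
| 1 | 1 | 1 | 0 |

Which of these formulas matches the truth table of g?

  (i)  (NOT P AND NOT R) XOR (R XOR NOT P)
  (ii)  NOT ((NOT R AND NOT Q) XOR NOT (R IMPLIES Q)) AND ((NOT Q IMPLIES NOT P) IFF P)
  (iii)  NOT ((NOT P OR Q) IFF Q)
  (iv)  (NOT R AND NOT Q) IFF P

(i) disagrees with g on (0,0,0) (formula → 0, table → 1); rule it out.
(ii) disagrees with g on (0,0,0) (formula → 0, table → 1); rule it out.
(iv) disagrees with g on (0,0,0) (formula → 0, table → 1); rule it out.
Only (iii) survives; checking it on all 8 rows confirms it matches g.

iii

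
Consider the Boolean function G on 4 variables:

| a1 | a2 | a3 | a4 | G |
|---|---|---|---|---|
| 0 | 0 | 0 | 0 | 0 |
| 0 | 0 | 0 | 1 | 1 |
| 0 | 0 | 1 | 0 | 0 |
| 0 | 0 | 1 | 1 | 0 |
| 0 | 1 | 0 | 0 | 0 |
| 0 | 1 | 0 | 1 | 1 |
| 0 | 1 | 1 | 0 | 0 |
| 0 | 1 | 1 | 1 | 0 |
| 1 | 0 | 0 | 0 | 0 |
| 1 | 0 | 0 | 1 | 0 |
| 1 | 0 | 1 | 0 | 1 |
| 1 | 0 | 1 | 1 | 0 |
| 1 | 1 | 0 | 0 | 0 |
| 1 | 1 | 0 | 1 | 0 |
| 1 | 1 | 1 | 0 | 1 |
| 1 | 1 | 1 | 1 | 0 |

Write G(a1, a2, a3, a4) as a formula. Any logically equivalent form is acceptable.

G(a1, a2, a3, a4) = (((((a1' · a2') · a3') · a4) + (((a1' · a2) · a3') · a4)) + (((a1 · a2') · a3) · a4')) + (((a1 · a2) · a3) · a4')

Collect the rows where G=1 — (0,0,0,1), (0,1,0,1), (1,0,1,0), (1,1,1,0) — and write one minterm per row: ¬a1·¬a2·¬a3·a4, ¬a1·a2·¬a3·a4, a1·¬a2·a3·¬a4, a1·a2·a3·¬a4. Their union (logical OR) reproduces the table exactly.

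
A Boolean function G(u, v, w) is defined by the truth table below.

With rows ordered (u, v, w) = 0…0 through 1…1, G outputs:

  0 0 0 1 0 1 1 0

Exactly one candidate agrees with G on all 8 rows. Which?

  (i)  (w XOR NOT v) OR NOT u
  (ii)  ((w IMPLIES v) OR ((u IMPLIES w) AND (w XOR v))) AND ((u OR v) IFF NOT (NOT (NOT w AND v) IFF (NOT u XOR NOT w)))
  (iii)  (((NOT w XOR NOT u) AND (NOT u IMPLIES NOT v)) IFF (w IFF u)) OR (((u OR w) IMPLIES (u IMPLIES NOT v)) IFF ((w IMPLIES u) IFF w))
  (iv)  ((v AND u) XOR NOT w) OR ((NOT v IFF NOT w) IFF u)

(i): at (0,0,0) it gives 1, but G = 0 — eliminated.
(ii): at (0,0,1) it gives 1, but G = 0 — eliminated.
(iv): at (0,0,0) it gives 1, but G = 0 — eliminated.
Only (iii) survives; checking it on all 8 rows confirms it matches G.

iii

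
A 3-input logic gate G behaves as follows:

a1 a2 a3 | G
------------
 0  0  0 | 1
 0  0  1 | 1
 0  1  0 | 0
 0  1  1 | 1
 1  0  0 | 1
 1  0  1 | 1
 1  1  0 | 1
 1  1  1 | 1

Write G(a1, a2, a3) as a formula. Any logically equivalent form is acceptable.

G(a1, a2, a3) = ¬((¬a1 ∧ a2) ∧ ¬a3)

G is 0 on exactly one input, (0,1,0), whose minterm is ¬a1·a2·¬a3. So G is the negation of that single conjunction.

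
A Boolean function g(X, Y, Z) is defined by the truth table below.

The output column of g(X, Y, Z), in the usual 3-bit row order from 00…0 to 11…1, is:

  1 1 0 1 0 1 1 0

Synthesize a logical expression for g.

g is 0 on only 3 rows — (0,1,0), (1,0,0), (1,1,1). Writing each as a minterm (¬X·Y·¬Z, X·¬Y·¬Z, X·Y·Z) and OR-ing them characterizes exactly where g=0, so g is the negation of that disjunction.

g(X, Y, Z) = NOT ((((NOT X AND Y) AND NOT Z) OR ((X AND NOT Y) AND NOT Z)) OR ((X AND Y) AND Z))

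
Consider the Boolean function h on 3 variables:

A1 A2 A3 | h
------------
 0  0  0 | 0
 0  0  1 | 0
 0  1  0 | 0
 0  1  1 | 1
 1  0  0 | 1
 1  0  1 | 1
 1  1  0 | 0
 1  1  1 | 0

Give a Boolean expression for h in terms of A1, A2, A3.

h(A1, A2, A3) = (((~A1 & A2) & A3) | ((A1 & ~A2) & ~A3)) | ((A1 & ~A2) & A3)

Collect the rows where h=1 — (0,1,1), (1,0,0), (1,0,1) — and write one minterm per row: ¬A1·A2·A3, A1·¬A2·¬A3, A1·¬A2·A3. Their union (logical OR) reproduces the table exactly.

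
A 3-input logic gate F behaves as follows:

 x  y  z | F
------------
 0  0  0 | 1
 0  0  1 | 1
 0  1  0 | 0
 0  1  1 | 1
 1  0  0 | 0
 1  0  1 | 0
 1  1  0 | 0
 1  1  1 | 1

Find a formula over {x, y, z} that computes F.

F(x, y, z) = ((((¬x ∧ ¬y) ∧ ¬z) ∨ ((¬x ∧ ¬y) ∧ z)) ∨ ((¬x ∧ y) ∧ z)) ∨ ((x ∧ y) ∧ z)

F=1 on 4 inputs: (0,0,0), (0,0,1), (0,1,1), (1,1,1). Reading each as a conjunction of literals (¬x·¬y·¬z, ¬x·¬y·z, ¬x·y·z, x·y·z) and taking the OR gives the canonical DNF.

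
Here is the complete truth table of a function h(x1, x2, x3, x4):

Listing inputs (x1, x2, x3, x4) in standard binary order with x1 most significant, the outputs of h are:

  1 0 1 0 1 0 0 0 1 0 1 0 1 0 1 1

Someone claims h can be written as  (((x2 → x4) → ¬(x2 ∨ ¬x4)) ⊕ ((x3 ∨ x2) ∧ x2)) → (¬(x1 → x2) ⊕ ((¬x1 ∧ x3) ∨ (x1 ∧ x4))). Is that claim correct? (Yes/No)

Check the formula against h row by row:
  x1=0, x2=0, x3=0, x4=0: formula gives 1, h = 1 ✓
  x1=0, x2=0, x3=0, x4=1: formula gives 0, h = 0 ✓
  x1=0, x2=0, x3=1, x4=0: formula gives 1, h = 1 ✓
  x1=0, x2=0, x3=1, x4=1: formula gives 1, but h = 0 ✗
A single disagreement suffices: at (0,0,1,1) they differ, so the formula does not compute h.

No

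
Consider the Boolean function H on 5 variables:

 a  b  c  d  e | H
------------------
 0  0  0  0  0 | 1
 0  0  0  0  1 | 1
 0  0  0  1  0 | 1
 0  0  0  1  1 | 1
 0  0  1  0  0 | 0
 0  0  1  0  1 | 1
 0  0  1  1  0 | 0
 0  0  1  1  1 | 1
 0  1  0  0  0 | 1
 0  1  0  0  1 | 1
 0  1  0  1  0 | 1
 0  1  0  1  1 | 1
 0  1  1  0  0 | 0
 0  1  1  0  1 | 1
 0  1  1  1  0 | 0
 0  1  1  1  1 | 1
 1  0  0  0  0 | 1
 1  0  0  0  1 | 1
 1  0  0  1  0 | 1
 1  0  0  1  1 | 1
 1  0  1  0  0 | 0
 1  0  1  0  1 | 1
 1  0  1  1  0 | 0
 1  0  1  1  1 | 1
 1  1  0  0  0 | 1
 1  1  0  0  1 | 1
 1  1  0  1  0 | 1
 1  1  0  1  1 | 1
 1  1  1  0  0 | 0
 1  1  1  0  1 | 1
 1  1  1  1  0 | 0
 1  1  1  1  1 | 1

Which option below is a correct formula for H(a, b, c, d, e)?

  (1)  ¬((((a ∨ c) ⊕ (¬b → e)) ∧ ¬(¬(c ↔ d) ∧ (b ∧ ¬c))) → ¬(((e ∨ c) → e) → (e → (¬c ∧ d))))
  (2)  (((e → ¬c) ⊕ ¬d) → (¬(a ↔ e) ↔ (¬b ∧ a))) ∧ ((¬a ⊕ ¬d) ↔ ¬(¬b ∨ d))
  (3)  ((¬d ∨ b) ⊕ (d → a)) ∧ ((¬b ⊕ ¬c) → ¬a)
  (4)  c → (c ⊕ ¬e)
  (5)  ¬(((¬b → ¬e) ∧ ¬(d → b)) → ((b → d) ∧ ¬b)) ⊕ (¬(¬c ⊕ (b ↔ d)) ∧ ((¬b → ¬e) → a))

4

(1) disagrees with H on (0,0,0,0,0) (formula → 0, table → 1); rule it out.
(2) disagrees with H on (0,0,0,1,0) (formula → 0, table → 1); rule it out.
(3) disagrees with H on (0,0,0,0,0) (formula → 0, table → 1); rule it out.
(5) disagrees with H on (0,0,0,0,0) (formula → 0, table → 1); rule it out.
(4) is the remaining candidate, and it agrees with H on all 32 inputs.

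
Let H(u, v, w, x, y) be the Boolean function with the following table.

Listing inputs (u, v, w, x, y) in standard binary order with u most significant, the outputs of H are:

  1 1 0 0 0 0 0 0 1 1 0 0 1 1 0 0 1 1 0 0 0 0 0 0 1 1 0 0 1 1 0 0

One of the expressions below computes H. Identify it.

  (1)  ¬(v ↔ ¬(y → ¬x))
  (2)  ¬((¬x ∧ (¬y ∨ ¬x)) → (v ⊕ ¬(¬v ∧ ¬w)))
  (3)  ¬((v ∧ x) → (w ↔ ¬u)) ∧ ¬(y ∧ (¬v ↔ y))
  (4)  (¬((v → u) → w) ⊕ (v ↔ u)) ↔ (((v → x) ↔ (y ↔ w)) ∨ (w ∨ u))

(1) fails at (0,0,0,0,0): the formula yields 0, H is 1.
(3) fails at (0,0,0,0,0): the formula yields 0, H is 1.
(4) fails at (0,0,0,0,0): the formula yields 0, H is 1.
(2) is the remaining candidate, and it agrees with H on all 32 inputs.

2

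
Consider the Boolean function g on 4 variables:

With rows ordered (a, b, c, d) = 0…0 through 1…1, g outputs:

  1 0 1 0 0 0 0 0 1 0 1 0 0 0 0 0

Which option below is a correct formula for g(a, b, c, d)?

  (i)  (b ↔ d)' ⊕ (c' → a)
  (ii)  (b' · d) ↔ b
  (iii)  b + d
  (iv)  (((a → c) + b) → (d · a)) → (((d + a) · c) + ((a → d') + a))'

(i): at (0,0,0,0) it gives 0, but g = 1 — eliminated.
(iii): at (0,0,0,0) it gives 0, but g = 1 — eliminated.
(iv): at (0,0,0,1) it gives 1, but g = 0 — eliminated.
Only (ii) survives; checking it on all 16 rows confirms it matches g.

ii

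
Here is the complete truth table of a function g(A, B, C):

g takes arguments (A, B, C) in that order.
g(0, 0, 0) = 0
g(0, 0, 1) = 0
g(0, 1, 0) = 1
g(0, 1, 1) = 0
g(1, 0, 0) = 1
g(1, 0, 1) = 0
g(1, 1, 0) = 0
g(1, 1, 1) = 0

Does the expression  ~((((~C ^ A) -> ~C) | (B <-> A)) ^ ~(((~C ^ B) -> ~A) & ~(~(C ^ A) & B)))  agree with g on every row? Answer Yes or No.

Test each input against both g and the formula:
  A=0, B=0, C=0: formula gives 0, g = 0 ✓
  A=0, B=0, C=1: formula gives 0, g = 0 ✓
  A=0, B=1, C=0: formula gives 1, g = 1 ✓
  A=0, B=1, C=1: formula gives 0, g = 0 ✓
  A=1, B=0, C=0: formula gives 1, g = 1 ✓
  A=1, B=0, C=1: formula gives 1, but g = 0 ✗
Since they disagree at (1,0,1), the expression is not a correct formula for g.

No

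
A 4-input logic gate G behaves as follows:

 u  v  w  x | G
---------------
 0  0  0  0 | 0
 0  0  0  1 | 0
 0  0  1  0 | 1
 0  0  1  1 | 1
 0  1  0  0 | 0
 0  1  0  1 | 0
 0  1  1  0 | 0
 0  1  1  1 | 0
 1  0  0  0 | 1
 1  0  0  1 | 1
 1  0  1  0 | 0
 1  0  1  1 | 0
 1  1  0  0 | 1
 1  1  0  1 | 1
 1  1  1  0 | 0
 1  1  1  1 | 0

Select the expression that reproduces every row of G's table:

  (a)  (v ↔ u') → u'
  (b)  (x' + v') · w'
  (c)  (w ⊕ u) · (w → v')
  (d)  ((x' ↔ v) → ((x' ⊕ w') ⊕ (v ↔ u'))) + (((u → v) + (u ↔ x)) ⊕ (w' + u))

c

(a) fails at (0,0,0,0): the formula yields 1, G is 0.
(b) fails at (0,0,0,0): the formula yields 1, G is 0.
(d) fails at (0,0,0,0): the formula yields 1, G is 0.
Only (c) survives; checking it on all 16 rows confirms it matches G.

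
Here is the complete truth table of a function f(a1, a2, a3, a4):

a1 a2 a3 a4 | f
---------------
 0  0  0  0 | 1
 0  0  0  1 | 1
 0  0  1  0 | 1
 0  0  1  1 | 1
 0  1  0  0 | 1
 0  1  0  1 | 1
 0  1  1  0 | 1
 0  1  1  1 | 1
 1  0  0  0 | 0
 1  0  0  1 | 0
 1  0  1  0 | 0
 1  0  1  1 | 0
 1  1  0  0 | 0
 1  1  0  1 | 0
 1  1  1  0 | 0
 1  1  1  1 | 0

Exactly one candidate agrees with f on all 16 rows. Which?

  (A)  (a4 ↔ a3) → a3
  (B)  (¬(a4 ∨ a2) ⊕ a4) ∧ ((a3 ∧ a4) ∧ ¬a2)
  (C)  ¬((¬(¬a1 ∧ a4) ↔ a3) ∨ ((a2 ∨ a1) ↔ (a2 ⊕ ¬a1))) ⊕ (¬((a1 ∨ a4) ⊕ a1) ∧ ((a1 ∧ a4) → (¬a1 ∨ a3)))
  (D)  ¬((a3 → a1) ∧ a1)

(A): at (0,0,0,0) it gives 0, but f = 1 — eliminated.
(B): at (0,0,0,0) it gives 0, but f = 1 — eliminated.
(C): at (0,0,0,0) it gives 0, but f = 1 — eliminated.
Only (D) survives; checking it on all 16 rows confirms it matches f.

D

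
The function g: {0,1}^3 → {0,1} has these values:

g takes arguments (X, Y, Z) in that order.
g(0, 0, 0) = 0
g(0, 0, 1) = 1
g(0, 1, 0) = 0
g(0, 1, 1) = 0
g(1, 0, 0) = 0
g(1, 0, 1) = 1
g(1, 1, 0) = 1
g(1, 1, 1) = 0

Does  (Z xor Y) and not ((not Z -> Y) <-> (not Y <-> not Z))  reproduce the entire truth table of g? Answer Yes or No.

Test each input against both g and the formula:
  X=0, Y=0, Z=0: formula gives 0, g = 0 ✓
  X=0, Y=0, Z=1: formula gives 1, g = 1 ✓
  X=0, Y=1, Z=0: formula gives 1, but g = 0 ✗
Row (0,1,0) is a counterexample, so the formula is not equivalent to g.

No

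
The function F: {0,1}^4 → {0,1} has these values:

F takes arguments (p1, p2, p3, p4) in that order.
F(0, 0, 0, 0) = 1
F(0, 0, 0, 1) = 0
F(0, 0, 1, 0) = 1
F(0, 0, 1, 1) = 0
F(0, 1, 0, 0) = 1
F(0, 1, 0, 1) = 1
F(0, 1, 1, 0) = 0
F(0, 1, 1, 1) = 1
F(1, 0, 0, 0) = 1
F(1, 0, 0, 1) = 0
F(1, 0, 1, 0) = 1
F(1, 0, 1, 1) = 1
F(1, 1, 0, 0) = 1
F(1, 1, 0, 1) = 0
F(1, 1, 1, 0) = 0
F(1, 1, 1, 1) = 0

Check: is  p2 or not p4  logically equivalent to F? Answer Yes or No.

Test each input against both F and the formula:
  p1=0, p2=0, p3=0, p4=0: formula gives 1, F = 1 ✓
  p1=0, p2=0, p3=0, p4=1: formula gives 0, F = 0 ✓
  p1=0, p2=0, p3=1, p4=0: formula gives 1, F = 1 ✓
  p1=0, p2=0, p3=1, p4=1: formula gives 0, F = 0 ✓
  …
  p1=0, p2=1, p3=1, p4=0: formula gives 1, but F = 0 ✗
A single disagreement suffices: at (0,1,1,0) they differ, so the formula does not compute F.

No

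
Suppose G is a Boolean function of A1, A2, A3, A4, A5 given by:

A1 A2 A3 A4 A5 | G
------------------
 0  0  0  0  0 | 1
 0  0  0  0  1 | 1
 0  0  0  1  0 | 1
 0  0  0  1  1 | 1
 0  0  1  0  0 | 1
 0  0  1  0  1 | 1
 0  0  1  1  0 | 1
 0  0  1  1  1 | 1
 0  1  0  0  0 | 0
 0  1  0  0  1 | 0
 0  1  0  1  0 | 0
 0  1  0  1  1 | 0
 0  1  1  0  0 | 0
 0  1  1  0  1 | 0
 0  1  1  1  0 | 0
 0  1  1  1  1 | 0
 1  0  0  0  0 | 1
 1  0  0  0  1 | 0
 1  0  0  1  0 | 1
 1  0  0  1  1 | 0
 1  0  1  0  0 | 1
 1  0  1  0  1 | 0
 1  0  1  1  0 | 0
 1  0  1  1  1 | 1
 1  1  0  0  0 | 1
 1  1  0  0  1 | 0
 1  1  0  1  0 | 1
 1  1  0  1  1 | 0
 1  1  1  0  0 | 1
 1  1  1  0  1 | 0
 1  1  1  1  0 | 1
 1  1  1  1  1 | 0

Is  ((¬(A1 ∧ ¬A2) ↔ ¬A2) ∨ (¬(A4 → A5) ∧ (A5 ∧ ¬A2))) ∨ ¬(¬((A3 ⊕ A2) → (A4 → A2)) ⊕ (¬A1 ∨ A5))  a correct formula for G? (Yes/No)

Yes

Evaluate ((¬(A1 ∧ ¬A2) ↔ ¬A2) ∨ (¬(A4 → A5) ∧ (A5 ∧ ¬A2))) ∨ ¬(¬((A3 ⊕ A2) → (A4 → A2)) ⊕ (¬A1 ∨ A5)) on each row and compare to G:
  A1=0, A2=0, A3=0, A4=0, A5=0: formula gives 1, G = 1 ✓
  A1=0, A2=0, A3=0, A4=0, A5=1: formula gives 1, G = 1 ✓
  A1=0, A2=0, A3=0, A4=1, A5=0: formula gives 1, G = 1 ✓
  A1=0, A2=0, A3=0, A4=1, A5=1: formula gives 1, G = 1 ✓
  …and likewise for the remaining 28 rows.
Every row agrees, so the formula is equivalent.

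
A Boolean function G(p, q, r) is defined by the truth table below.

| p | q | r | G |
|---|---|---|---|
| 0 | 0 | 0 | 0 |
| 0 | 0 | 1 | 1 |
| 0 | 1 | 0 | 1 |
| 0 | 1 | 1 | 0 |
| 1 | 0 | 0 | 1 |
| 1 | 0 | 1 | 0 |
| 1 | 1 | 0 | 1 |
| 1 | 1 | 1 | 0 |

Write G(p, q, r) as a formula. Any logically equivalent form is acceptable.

The 1-rows are (0,0,1), (0,1,0), (1,0,0), (1,1,0). Each contributes one minterm — ¬p·¬q·r; ¬p·q·¬r; p·¬q·¬r; p·q·¬r — and their disjunction is a sum-of-products form of G.

G(p, q, r) = ((((~p & ~q) & r) | ((~p & q) & ~r)) | ((p & ~q) & ~r)) | ((p & q) & ~r)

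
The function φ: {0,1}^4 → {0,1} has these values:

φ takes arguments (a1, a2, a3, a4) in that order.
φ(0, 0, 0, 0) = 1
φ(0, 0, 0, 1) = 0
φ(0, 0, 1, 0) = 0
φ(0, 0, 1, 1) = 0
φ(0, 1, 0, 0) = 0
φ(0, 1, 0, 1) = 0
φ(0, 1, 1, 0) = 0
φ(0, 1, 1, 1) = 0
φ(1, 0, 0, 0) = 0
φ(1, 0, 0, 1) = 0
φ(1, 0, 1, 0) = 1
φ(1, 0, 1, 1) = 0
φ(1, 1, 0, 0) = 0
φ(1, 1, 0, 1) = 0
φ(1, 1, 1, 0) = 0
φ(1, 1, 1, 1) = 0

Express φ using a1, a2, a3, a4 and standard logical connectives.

Collect the rows where φ=1 — (0,0,0,0), (1,0,1,0) — and write one minterm per row: ¬a1·¬a2·¬a3·¬a4, a1·¬a2·a3·¬a4. Their union (logical OR) reproduces the table exactly.

φ(a1, a2, a3, a4) = (((~a1 & ~a2) & ~a3) & ~a4) | (((a1 & ~a2) & a3) & ~a4)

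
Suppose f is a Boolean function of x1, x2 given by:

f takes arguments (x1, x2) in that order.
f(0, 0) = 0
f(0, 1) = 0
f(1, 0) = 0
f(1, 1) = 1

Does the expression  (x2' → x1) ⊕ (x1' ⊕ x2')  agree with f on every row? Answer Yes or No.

Test each input against both f and the formula:
  x1=0, x2=0: formula gives 0, f = 0 ✓
  x1=0, x2=1: formula gives 0, f = 0 ✓
  x1=1, x2=0: formula gives 0, f = 0 ✓
  x1=1, x2=1: formula gives 1, f = 1 ✓
No disagreement on any input; they are logically equivalent.

Yes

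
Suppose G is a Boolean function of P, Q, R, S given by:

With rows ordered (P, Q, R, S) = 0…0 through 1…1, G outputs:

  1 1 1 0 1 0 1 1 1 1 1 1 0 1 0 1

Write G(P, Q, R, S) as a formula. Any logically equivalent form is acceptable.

G(P, Q, R, S) = not ((((((not P and not Q) and R) and S) or (((not P and Q) and not R) and S)) or (((P and Q) and not R) and not S)) or (((P and Q) and R) and not S))

There are just 4 zero rows: (0,0,1,1), (0,1,0,1), (1,1,0,0), (1,1,1,0). Their minterms are ¬P·¬Q·R·S, ¬P·Q·¬R·S, P·Q·¬R·¬S, P·Q·R·¬S; the OR of those covers precisely the 0-outputs, and negating it yields G.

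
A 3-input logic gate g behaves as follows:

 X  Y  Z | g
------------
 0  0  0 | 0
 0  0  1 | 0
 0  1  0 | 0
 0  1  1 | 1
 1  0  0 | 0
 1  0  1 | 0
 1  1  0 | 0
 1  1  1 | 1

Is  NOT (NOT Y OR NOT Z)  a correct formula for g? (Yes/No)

Evaluate NOT (NOT Y OR NOT Z) on each row and compare to g:
  X=0, Y=0, Z=0: formula gives 0, g = 0 ✓
  X=0, Y=0, Z=1: formula gives 0, g = 0 ✓
  X=0, Y=1, Z=0: formula gives 0, g = 0 ✓
  X=0, Y=1, Z=1: formula gives 1, g = 1 ✓
  X=1, Y=0, Z=0: formula gives 0, g = 0 ✓
  …and likewise for the remaining 3 rows.
Every row agrees, so the formula is equivalent.

Yes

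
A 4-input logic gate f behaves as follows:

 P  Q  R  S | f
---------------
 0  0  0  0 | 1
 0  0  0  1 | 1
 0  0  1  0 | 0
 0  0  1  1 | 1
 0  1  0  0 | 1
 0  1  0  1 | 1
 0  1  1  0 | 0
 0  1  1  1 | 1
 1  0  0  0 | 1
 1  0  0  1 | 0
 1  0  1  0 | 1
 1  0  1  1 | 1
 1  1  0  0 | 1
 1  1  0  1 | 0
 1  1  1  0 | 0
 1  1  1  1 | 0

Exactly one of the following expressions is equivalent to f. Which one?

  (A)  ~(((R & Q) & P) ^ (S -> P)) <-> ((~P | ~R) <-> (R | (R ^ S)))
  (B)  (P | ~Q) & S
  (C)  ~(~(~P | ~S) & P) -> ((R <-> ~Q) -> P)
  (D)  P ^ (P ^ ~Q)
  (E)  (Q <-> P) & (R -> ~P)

(B) fails at (0,0,0,0): the formula yields 0, f is 1.
(C) fails at (0,0,1,1): the formula yields 0, f is 1.
(D) fails at (0,0,1,0): the formula yields 1, f is 0.
(E) fails at (0,0,1,0): the formula yields 1, f is 0.
That leaves (A). Evaluating it on every row reproduces the table of f exactly.

A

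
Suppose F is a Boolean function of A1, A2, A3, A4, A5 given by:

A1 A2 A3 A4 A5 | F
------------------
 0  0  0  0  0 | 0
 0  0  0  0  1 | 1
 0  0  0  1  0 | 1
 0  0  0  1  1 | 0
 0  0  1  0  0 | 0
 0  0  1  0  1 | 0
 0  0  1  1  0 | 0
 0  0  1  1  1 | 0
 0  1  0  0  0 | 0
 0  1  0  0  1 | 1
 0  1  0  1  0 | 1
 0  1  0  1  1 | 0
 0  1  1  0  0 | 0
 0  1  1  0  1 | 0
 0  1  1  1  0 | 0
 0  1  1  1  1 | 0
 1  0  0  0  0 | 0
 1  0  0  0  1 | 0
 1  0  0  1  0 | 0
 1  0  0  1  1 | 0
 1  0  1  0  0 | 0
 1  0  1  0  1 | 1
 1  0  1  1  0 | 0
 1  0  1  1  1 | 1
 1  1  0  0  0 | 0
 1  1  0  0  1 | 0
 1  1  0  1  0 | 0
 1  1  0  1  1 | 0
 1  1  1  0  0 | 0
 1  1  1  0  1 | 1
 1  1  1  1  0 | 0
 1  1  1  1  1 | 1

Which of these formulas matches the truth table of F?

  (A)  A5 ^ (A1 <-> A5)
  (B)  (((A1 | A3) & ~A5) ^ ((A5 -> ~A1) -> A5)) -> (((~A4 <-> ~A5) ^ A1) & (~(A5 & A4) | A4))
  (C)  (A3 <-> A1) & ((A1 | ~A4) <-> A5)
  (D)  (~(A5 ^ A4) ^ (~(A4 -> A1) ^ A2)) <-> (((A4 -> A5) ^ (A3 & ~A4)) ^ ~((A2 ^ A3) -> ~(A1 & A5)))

C

(A) disagrees with F on (0,0,0,0,0) (formula → 1, table → 0); rule it out.
(B) disagrees with F on (0,0,0,0,0) (formula → 1, table → 0); rule it out.
(D) disagrees with F on (0,0,0,0,0) (formula → 1, table → 0); rule it out.
That leaves (C). Evaluating it on every row reproduces the table of F exactly.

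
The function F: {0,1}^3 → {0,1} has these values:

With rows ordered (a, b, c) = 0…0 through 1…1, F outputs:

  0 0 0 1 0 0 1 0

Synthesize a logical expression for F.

F(a, b, c) = ((¬a ∧ b) ∧ c) ∨ ((a ∧ b) ∧ ¬c)

F=1 on 2 inputs: (0,1,1), (1,1,0). Reading each as a conjunction of literals (¬a·b·c, a·b·¬c) and taking the OR gives the canonical DNF.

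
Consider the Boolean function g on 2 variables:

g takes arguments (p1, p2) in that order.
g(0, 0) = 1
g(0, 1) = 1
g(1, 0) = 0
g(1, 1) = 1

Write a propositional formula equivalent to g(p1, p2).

g(p1, p2) = p1 -> p2

This is p1 → p2 (false only at 1,0).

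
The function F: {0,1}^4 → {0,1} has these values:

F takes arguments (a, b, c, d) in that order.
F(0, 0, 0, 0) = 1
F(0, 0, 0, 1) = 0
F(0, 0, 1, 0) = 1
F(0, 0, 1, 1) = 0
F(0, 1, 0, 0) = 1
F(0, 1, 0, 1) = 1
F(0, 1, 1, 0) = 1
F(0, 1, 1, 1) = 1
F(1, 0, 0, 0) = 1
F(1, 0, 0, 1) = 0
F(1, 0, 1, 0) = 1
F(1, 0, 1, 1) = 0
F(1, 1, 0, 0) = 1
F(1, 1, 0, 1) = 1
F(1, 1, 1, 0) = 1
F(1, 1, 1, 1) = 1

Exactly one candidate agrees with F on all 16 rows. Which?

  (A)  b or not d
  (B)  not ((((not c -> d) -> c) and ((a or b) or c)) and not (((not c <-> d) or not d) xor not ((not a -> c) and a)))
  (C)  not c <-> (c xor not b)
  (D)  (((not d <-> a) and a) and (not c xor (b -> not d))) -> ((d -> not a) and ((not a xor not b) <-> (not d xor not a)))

(B) fails at (0,0,0,1): the formula yields 1, F is 0.
(C) fails at (0,0,0,1): the formula yields 1, F is 0.
(D) fails at (0,0,0,1): the formula yields 1, F is 0.
(A) is the remaining candidate, and it agrees with F on all 16 inputs.

A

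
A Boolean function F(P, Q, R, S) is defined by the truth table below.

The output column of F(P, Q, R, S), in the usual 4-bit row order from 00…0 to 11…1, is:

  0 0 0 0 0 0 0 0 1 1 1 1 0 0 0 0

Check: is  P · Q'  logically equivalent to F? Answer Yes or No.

Test each input against both F and the formula:
  P=0, Q=0, R=0, S=0: formula gives 0, F = 0 ✓
  P=0, Q=0, R=0, S=1: formula gives 0, F = 0 ✓
  P=0, Q=0, R=1, S=0: formula gives 0, F = 0 ✓
  P=0, Q=0, R=1, S=1: formula gives 0, F = 0 ✓
  …and likewise for the remaining 12 rows.
No disagreement on any input; they are logically equivalent.

Yes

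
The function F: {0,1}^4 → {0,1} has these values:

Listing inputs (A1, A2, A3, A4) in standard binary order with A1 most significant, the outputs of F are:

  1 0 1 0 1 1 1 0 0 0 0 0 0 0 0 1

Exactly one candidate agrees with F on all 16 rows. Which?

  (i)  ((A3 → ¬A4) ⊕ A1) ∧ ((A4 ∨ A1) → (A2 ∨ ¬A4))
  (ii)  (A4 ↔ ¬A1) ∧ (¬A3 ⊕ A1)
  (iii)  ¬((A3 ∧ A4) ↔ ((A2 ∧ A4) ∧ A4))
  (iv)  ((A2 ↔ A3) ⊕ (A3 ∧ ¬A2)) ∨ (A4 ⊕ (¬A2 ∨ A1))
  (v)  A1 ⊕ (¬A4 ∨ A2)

(ii) fails at (0,0,0,0): the formula yields 0, F is 1.
(iii) fails at (0,0,0,0): the formula yields 0, F is 1.
(iv) fails at (0,0,0,1): the formula yields 1, F is 0.
(v) fails at (0,1,1,1): the formula yields 1, F is 0.
That leaves (i). Evaluating it on every row reproduces the table of F exactly.

i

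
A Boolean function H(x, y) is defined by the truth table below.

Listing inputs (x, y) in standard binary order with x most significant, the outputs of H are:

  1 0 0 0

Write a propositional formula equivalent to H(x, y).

The output is 1 only when every input is 0 — NOR of all inputs.

H(x, y) = ~(x | y)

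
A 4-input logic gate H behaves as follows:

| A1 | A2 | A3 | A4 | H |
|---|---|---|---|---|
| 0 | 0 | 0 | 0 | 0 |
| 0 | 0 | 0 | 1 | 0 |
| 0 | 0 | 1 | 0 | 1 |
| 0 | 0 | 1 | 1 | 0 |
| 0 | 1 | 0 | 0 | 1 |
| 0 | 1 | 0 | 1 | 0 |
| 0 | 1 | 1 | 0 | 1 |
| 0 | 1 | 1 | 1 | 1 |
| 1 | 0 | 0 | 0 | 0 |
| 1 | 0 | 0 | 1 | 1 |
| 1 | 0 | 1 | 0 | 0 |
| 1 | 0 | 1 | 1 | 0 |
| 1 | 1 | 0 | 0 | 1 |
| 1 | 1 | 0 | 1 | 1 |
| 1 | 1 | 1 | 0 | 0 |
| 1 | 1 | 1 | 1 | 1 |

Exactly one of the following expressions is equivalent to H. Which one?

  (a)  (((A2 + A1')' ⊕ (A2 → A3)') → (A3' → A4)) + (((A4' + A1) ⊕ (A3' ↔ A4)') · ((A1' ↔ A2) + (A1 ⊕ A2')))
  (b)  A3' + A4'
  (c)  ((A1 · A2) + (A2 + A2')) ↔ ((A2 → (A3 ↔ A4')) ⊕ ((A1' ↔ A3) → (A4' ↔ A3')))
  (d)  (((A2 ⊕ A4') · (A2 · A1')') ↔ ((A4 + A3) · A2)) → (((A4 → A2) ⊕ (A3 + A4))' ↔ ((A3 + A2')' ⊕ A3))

c

(a) disagrees with H on (0,0,0,0) (formula → 1, table → 0); rule it out.
(b) disagrees with H on (0,0,0,0) (formula → 1, table → 0); rule it out.
(d) disagrees with H on (0,0,0,0) (formula → 1, table → 0); rule it out.
(c) is the remaining candidate, and it agrees with H on all 16 inputs.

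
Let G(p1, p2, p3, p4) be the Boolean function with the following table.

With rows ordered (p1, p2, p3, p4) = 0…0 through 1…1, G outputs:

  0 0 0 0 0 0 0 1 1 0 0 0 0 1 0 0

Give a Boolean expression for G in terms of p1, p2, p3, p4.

G(p1, p2, p3, p4) = ((((not p1 and p2) and p3) and p4) or (((p1 and not p2) and not p3) and not p4)) or (((p1 and p2) and not p3) and p4)

Collect the rows where G=1 — (0,1,1,1), (1,0,0,0), (1,1,0,1) — and write one minterm per row: ¬p1·p2·p3·p4, p1·¬p2·¬p3·¬p4, p1·p2·¬p3·p4. Their union (logical OR) reproduces the table exactly.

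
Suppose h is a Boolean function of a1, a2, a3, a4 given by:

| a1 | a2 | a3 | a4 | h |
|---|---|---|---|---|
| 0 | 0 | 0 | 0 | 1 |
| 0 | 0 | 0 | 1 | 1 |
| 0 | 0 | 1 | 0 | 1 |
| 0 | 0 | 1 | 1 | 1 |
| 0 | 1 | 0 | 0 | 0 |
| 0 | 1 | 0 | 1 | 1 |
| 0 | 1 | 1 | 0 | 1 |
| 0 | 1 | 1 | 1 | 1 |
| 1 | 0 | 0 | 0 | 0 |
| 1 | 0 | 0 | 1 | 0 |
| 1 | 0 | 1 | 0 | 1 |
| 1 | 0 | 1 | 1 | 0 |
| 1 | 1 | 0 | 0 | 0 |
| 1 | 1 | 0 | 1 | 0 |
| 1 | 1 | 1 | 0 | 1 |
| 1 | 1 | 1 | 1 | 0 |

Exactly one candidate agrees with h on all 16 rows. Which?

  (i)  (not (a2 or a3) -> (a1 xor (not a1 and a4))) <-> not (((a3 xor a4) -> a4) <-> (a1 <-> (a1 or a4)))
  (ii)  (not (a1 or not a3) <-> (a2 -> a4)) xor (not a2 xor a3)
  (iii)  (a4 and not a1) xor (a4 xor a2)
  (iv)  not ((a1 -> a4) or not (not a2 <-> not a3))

i

(ii): at (0,1,0,0) it gives 1, but h = 0 — eliminated.
(iii): at (0,0,0,0) it gives 0, but h = 1 — eliminated.
(iv): at (0,0,0,0) it gives 0, but h = 1 — eliminated.
Only (i) survives; checking it on all 16 rows confirms it matches h.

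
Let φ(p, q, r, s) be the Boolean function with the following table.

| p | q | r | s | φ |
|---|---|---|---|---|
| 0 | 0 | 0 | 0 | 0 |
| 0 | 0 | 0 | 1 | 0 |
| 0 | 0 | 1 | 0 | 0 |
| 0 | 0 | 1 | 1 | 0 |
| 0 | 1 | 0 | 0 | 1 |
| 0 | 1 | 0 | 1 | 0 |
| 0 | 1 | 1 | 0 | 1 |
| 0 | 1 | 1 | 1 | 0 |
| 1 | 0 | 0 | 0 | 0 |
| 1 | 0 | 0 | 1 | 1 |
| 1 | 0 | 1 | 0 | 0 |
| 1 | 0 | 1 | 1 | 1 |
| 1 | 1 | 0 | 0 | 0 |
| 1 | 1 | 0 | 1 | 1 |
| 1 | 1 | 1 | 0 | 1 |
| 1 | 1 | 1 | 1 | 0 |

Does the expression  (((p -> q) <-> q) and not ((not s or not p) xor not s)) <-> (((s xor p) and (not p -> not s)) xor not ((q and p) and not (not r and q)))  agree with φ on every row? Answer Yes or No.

Check the formula against φ row by row:
  p=0, q=0, r=0, s=0: formula gives 0, φ = 0 ✓
  p=0, q=0, r=0, s=1: formula gives 0, φ = 0 ✓
  p=0, q=0, r=1, s=0: formula gives 0, φ = 0 ✓
  p=0, q=0, r=1, s=1: formula gives 0, φ = 0 ✓
  …and likewise for the remaining 12 rows.
All 16 rows match — the expression computes φ exactly.

Yes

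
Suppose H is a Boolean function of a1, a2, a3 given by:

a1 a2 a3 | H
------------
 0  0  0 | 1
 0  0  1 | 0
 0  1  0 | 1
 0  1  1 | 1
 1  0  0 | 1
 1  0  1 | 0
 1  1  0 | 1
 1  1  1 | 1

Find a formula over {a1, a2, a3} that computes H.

The 0-rows are (0,0,1), (1,0,1). Take each as a conjunction (¬a1·¬a2·a3, a1·¬a2·a3), form their disjunction, and complement — that gives a formula that is 1 everywhere H is.

H(a1, a2, a3) = NOT (((NOT a1 AND NOT a2) AND a3) OR ((a1 AND NOT a2) AND a3))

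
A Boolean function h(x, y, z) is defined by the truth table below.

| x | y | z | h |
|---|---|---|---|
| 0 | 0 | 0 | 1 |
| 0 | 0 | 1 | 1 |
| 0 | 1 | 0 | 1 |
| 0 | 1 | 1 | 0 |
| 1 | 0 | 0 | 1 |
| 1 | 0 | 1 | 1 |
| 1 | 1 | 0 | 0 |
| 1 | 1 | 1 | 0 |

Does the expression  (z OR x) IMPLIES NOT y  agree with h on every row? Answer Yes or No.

Yes

Test each input against both h and the formula:
  x=0, y=0, z=0: formula gives 1, h = 1 ✓
  x=0, y=0, z=1: formula gives 1, h = 1 ✓
  x=0, y=1, z=0: formula gives 1, h = 1 ✓
  x=0, y=1, z=1: formula gives 0, h = 0 ✓
  x=1, y=0, z=0: formula gives 1, h = 1 ✓
  … (the remaining 3 rows also agree.)
Every row agrees, so the formula is equivalent.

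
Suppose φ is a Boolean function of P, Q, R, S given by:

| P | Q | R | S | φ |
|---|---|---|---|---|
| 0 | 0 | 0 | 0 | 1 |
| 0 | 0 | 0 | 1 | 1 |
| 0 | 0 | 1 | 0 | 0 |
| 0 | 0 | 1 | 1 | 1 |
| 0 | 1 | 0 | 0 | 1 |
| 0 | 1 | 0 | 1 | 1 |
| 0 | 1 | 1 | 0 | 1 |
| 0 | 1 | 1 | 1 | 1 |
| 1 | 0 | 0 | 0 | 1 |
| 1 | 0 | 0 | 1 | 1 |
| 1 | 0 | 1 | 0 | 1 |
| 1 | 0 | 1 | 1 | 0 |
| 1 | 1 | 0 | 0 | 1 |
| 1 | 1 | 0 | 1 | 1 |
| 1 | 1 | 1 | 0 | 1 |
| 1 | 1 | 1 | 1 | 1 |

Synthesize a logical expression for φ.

φ(P, Q, R, S) = ¬((((¬P ∧ ¬Q) ∧ R) ∧ ¬S) ∨ (((P ∧ ¬Q) ∧ R) ∧ S))

The 0-rows are (0,0,1,0), (1,0,1,1). Take each as a conjunction (¬P·¬Q·R·¬S, P·¬Q·R·S), form their disjunction, and complement — that gives a formula that is 1 everywhere φ is.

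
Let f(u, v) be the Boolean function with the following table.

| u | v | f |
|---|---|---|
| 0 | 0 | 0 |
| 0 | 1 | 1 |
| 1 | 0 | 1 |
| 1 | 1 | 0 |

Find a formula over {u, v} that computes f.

The output is 1 exactly when an odd number of inputs are 1 — the 2-way XOR (parity).

f(u, v) = u ⊕ v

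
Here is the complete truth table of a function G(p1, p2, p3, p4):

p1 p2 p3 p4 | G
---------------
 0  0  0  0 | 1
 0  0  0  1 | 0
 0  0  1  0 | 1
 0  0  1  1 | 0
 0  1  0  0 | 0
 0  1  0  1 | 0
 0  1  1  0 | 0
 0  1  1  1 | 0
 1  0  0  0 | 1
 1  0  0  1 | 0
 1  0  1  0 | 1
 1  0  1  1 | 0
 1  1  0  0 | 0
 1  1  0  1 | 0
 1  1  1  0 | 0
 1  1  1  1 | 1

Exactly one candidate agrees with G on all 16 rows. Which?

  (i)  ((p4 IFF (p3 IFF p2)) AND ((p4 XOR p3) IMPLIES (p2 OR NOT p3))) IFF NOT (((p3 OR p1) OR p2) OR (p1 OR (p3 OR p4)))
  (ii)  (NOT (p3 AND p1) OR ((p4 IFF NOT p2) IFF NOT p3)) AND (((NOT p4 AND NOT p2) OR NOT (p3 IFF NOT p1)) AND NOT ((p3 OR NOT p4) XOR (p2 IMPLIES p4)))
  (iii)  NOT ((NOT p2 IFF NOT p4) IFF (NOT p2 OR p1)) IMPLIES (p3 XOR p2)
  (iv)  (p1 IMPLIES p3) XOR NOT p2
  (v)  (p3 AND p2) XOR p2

ii

(i) disagrees with G on (0,0,0,0) (formula → 0, table → 1); rule it out.
(iii) disagrees with G on (0,0,1,1) (formula → 1, table → 0); rule it out.
(iv) disagrees with G on (0,0,0,0) (formula → 0, table → 1); rule it out.
(v) disagrees with G on (0,0,0,0) (formula → 0, table → 1); rule it out.
That leaves (ii). Evaluating it on every row reproduces the table of G exactly.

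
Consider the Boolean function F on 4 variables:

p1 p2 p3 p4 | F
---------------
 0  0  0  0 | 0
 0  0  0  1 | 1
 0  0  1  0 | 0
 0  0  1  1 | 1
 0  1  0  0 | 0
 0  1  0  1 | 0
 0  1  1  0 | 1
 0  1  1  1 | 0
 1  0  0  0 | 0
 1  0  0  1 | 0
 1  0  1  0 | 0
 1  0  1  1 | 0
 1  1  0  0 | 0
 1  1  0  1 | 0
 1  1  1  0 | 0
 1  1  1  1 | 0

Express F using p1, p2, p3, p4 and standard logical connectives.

The 1-rows are (0,0,0,1), (0,0,1,1), (0,1,1,0). Each contributes one minterm — ¬p1·¬p2·¬p3·p4; ¬p1·¬p2·p3·p4; ¬p1·p2·p3·¬p4 — and their disjunction is a sum-of-products form of F.

F(p1, p2, p3, p4) = ((((p1' · p2') · p3') · p4) + (((p1' · p2') · p3) · p4)) + (((p1' · p2) · p3) · p4')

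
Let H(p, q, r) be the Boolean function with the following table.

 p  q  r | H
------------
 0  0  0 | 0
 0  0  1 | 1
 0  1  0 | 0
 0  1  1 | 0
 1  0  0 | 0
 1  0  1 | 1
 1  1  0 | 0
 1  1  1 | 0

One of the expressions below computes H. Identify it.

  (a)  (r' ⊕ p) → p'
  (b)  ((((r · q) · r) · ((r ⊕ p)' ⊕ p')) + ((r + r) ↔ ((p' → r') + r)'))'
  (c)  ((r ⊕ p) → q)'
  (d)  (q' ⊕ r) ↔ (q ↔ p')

b

(a) fails at (0,0,0): the formula yields 1, H is 0.
(c) fails at (1,0,0): the formula yields 1, H is 0.
(d) fails at (0,1,1): the formula yields 1, H is 0.
Only (b) survives; checking it on all 8 rows confirms it matches H.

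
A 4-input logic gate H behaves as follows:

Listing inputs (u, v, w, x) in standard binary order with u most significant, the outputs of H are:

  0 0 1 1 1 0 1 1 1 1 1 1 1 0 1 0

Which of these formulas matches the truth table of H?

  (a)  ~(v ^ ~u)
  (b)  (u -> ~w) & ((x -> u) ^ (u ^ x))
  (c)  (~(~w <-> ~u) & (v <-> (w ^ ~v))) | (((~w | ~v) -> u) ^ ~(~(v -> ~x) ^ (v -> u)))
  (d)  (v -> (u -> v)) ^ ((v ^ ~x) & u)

c

(a) disagrees with H on (0,0,1,0) (formula → 0, table → 1); rule it out.
(b) disagrees with H on (0,0,0,0) (formula → 1, table → 0); rule it out.
(d) disagrees with H on (0,0,0,0) (formula → 1, table → 0); rule it out.
(c) is the remaining candidate, and it agrees with H on all 16 inputs.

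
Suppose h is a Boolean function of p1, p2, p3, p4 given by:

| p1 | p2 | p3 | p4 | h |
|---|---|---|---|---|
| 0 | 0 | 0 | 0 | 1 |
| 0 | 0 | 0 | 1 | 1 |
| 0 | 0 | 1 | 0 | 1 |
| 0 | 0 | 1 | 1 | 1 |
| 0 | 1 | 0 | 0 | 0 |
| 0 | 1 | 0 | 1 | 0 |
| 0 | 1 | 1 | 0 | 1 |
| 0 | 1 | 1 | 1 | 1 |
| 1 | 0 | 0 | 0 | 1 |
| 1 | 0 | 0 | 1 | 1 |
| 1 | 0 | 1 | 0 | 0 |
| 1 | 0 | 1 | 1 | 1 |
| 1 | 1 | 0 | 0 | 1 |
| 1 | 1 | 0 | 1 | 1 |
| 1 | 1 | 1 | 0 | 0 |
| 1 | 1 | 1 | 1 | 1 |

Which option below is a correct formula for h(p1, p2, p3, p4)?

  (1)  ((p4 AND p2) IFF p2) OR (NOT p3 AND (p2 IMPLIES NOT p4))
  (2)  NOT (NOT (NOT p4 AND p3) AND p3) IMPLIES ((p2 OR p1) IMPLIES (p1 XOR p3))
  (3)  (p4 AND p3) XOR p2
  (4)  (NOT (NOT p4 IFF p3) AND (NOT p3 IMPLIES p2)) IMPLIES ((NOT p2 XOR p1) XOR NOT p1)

2

(1) fails at (0,1,0,0): the formula yields 1, h is 0.
(3) fails at (0,0,0,0): the formula yields 0, h is 1.
(4) fails at (0,0,1,1): the formula yields 0, h is 1.
Only (2) survives; checking it on all 16 rows confirms it matches h.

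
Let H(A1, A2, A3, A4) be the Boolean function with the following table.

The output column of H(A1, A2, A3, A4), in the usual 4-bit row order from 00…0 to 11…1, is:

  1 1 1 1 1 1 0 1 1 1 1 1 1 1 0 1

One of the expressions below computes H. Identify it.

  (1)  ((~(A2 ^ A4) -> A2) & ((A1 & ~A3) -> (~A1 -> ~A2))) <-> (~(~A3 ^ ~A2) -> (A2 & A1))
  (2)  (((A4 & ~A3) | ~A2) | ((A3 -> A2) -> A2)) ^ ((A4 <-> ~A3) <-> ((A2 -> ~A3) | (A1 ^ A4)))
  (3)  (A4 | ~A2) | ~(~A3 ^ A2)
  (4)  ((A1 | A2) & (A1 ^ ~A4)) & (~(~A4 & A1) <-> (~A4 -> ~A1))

(1) fails at (0,0,0,1): the formula yields 0, H is 1.
(2) fails at (0,0,0,1): the formula yields 0, H is 1.
(4) fails at (0,0,0,0): the formula yields 0, H is 1.
(3) is the remaining candidate, and it agrees with H on all 16 inputs.

3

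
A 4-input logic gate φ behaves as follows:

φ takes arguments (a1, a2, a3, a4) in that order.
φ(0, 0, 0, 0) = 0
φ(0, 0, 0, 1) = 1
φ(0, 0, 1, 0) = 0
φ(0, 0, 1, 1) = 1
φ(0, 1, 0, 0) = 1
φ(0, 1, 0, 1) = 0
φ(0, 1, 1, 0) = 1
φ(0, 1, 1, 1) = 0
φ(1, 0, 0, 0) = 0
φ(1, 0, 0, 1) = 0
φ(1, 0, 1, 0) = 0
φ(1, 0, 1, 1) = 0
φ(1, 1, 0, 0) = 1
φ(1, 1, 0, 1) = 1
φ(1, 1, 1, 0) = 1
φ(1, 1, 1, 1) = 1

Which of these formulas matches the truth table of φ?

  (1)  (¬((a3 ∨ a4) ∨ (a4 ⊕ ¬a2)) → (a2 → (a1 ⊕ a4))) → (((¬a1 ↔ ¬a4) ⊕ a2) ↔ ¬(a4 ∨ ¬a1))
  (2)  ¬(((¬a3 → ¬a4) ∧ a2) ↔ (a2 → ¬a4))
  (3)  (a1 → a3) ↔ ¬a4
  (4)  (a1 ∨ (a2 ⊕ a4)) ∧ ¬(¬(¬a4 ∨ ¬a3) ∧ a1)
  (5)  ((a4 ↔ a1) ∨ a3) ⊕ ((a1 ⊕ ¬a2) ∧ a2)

1

(2): at (0,0,0,0) it gives 1, but φ = 0 — eliminated.
(3): at (0,0,0,0) it gives 1, but φ = 0 — eliminated.
(4): at (1,0,0,0) it gives 1, but φ = 0 — eliminated.
(5): at (0,0,0,0) it gives 1, but φ = 0 — eliminated.
(1) is the remaining candidate, and it agrees with φ on all 16 inputs.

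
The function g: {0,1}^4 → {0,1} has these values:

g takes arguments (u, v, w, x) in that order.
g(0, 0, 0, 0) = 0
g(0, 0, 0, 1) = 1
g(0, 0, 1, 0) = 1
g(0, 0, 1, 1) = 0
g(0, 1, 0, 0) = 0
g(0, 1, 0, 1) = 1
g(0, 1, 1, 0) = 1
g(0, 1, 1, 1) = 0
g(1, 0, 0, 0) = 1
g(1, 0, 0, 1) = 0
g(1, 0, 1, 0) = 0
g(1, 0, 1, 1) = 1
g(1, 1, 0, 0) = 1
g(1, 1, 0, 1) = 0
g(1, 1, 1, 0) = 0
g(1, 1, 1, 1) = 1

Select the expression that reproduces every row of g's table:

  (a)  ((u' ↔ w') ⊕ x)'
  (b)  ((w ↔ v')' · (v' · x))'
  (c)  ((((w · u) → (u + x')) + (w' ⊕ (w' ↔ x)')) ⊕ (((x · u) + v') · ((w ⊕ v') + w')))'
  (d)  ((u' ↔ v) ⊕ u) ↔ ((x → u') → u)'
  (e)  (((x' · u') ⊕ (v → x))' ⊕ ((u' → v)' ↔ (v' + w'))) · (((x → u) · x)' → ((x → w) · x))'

a

(b): at (0,0,0,0) it gives 1, but g = 0 — eliminated.
(c): at (0,0,0,0) it gives 1, but g = 0 — eliminated.
(d): at (0,0,0,1) it gives 0, but g = 1 — eliminated.
(e): at (0,0,1,0) it gives 0, but g = 1 — eliminated.
Only (a) survives; checking it on all 16 rows confirms it matches g.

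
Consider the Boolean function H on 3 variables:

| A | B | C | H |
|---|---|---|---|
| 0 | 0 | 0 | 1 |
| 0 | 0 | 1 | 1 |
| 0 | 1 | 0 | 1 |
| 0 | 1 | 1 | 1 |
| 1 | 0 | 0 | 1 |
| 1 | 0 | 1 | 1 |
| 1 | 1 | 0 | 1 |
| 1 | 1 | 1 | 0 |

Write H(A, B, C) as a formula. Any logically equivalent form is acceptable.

The output is 0 only when every input is 1 — NAND of all inputs.

H(A, B, C) = not ((A and B) and C)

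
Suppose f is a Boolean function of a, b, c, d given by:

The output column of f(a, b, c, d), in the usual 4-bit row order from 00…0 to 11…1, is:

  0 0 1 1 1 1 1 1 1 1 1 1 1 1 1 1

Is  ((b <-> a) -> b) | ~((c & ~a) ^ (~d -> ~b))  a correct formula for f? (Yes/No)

Evaluate ((b <-> a) -> b) | ~((c & ~a) ^ (~d -> ~b)) on each row and compare to f:
  a=0, b=0, c=0, d=0: formula gives 0, f = 0 ✓
  a=0, b=0, c=0, d=1: formula gives 0, f = 0 ✓
  a=0, b=0, c=1, d=0: formula gives 1, f = 1 ✓
  a=0, b=0, c=1, d=1: formula gives 1, f = 1 ✓
  …and likewise for the remaining 12 rows.
Every row agrees, so the formula is equivalent.

Yes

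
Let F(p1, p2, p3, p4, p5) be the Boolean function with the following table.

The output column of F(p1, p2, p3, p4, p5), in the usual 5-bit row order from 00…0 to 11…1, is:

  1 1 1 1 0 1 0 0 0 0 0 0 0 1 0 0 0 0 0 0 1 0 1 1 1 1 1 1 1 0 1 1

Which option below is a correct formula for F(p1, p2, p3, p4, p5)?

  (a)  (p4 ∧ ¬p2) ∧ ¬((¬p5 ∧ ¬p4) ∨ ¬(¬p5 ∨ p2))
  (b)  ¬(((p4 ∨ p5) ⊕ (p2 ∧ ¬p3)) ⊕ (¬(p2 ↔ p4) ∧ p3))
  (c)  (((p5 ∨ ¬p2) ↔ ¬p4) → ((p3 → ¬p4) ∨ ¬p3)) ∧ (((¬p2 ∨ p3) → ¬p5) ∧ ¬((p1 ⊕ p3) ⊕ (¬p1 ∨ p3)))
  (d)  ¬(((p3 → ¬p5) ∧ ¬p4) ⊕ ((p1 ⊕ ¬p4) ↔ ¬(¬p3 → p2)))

(a) fails at (0,0,0,0,0): the formula yields 0, F is 1.
(b) fails at (0,0,0,0,1): the formula yields 0, F is 1.
(c) fails at (0,0,0,0,0): the formula yields 0, F is 1.
That leaves (d). Evaluating it on every row reproduces the table of F exactly.

d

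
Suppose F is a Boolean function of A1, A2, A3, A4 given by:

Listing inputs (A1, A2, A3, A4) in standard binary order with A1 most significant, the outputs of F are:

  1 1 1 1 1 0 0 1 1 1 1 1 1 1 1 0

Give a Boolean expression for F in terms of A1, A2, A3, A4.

F is 0 on only 3 rows — (0,1,0,1), (0,1,1,0), (1,1,1,1). Writing each as a minterm (¬A1·A2·¬A3·A4, ¬A1·A2·A3·¬A4, A1·A2·A3·A4) and OR-ing them characterizes exactly where F=0, so F is the negation of that disjunction.

F(A1, A2, A3, A4) = ¬(((((¬A1 ∧ A2) ∧ ¬A3) ∧ A4) ∨ (((¬A1 ∧ A2) ∧ A3) ∧ ¬A4)) ∨ (((A1 ∧ A2) ∧ A3) ∧ A4))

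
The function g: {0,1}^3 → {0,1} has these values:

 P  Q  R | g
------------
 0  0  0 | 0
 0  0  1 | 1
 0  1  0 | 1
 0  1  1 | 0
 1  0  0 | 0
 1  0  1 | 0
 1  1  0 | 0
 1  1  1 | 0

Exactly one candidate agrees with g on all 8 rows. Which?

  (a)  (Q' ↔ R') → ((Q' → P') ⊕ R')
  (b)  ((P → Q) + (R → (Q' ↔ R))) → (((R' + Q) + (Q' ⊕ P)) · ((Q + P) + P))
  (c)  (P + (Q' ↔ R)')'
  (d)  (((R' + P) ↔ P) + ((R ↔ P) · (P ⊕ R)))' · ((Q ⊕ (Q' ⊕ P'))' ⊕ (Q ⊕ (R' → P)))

(a): at (0,1,1) it gives 1, but g = 0 — eliminated.
(b): at (0,0,1) it gives 0, but g = 1 — eliminated.
(d): at (0,0,0) it gives 1, but g = 0 — eliminated.
That leaves (c). Evaluating it on every row reproduces the table of g exactly.

c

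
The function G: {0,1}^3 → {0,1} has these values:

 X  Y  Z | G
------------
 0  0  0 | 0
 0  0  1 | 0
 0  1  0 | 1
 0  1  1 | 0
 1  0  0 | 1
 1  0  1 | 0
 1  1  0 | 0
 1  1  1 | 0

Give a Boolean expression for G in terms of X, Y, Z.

G(X, Y, Z) = ((not X and Y) and not Z) or ((X and not Y) and not Z)

Collect the rows where G=1 — (0,1,0), (1,0,0) — and write one minterm per row: ¬X·Y·¬Z, X·¬Y·¬Z. Their union (logical OR) reproduces the table exactly.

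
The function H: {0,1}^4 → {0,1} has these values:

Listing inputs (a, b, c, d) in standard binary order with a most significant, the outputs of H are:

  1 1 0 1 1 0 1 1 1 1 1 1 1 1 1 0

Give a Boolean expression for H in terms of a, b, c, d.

The 0-rows are (0,0,1,0), (0,1,0,1), (1,1,1,1). Take each as a conjunction (¬a·¬b·c·¬d, ¬a·b·¬c·d, a·b·c·d), form their disjunction, and complement — that gives a formula that is 1 everywhere H is.

H(a, b, c, d) = ¬(((((¬a ∧ ¬b) ∧ c) ∧ ¬d) ∨ (((¬a ∧ b) ∧ ¬c) ∧ d)) ∨ (((a ∧ b) ∧ c) ∧ d))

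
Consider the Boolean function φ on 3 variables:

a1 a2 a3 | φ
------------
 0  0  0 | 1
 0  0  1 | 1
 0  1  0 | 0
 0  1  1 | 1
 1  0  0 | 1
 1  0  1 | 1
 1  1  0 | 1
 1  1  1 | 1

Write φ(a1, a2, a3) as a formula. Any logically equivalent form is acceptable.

φ is 0 on exactly one input, (0,1,0), whose minterm is ¬a1·a2·¬a3. So φ is the negation of that single conjunction.

φ(a1, a2, a3) = ((a1' · a2) · a3')'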